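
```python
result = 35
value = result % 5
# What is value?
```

Answer: 0

Derivation:
Trace (tracking value):
result = 35  # -> result = 35
value = result % 5  # -> value = 0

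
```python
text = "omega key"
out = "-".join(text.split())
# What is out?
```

Answer: 'omega-key'

Derivation:
Trace (tracking out):
text = 'omega key'  # -> text = 'omega key'
out = '-'.join(text.split())  # -> out = 'omega-key'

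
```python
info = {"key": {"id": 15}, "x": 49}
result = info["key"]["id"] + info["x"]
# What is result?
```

Trace (tracking result):
info = {'key': {'id': 15}, 'x': 49}  # -> info = {'key': {'id': 15}, 'x': 49}
result = info['key']['id'] + info['x']  # -> result = 64

Answer: 64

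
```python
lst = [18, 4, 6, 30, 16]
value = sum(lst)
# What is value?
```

Trace (tracking value):
lst = [18, 4, 6, 30, 16]  # -> lst = [18, 4, 6, 30, 16]
value = sum(lst)  # -> value = 74

Answer: 74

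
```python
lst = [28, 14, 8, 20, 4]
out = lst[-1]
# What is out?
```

Trace (tracking out):
lst = [28, 14, 8, 20, 4]  # -> lst = [28, 14, 8, 20, 4]
out = lst[-1]  # -> out = 4

Answer: 4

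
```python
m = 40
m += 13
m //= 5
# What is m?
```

Trace (tracking m):
m = 40  # -> m = 40
m += 13  # -> m = 53
m //= 5  # -> m = 10

Answer: 10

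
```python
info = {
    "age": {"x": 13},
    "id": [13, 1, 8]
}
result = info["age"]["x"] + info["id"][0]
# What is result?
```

Answer: 26

Derivation:
Trace (tracking result):
info = {'age': {'x': 13}, 'id': [13, 1, 8]}  # -> info = {'age': {'x': 13}, 'id': [13, 1, 8]}
result = info['age']['x'] + info['id'][0]  # -> result = 26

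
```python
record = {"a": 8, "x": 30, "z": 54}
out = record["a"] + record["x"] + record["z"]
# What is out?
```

Trace (tracking out):
record = {'a': 8, 'x': 30, 'z': 54}  # -> record = {'a': 8, 'x': 30, 'z': 54}
out = record['a'] + record['x'] + record['z']  # -> out = 92

Answer: 92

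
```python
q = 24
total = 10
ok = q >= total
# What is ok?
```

Trace (tracking ok):
q = 24  # -> q = 24
total = 10  # -> total = 10
ok = q >= total  # -> ok = True

Answer: True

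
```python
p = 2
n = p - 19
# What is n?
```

Trace (tracking n):
p = 2  # -> p = 2
n = p - 19  # -> n = -17

Answer: -17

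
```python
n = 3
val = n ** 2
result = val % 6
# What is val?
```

Trace (tracking val):
n = 3  # -> n = 3
val = n ** 2  # -> val = 9
result = val % 6  # -> result = 3

Answer: 9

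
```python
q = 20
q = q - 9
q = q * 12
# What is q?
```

Trace (tracking q):
q = 20  # -> q = 20
q = q - 9  # -> q = 11
q = q * 12  # -> q = 132

Answer: 132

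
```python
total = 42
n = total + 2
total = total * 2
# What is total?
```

Answer: 84

Derivation:
Trace (tracking total):
total = 42  # -> total = 42
n = total + 2  # -> n = 44
total = total * 2  # -> total = 84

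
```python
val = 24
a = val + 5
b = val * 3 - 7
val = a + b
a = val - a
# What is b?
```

Trace (tracking b):
val = 24  # -> val = 24
a = val + 5  # -> a = 29
b = val * 3 - 7  # -> b = 65
val = a + b  # -> val = 94
a = val - a  # -> a = 65

Answer: 65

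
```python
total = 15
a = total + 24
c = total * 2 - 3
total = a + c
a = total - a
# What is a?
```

Answer: 27

Derivation:
Trace (tracking a):
total = 15  # -> total = 15
a = total + 24  # -> a = 39
c = total * 2 - 3  # -> c = 27
total = a + c  # -> total = 66
a = total - a  # -> a = 27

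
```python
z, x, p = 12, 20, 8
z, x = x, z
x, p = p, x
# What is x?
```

Trace (tracking x):
z, x, p = (12, 20, 8)  # -> z = 12, x = 20, p = 8
z, x = (x, z)  # -> z = 20, x = 12
x, p = (p, x)  # -> x = 8, p = 12

Answer: 8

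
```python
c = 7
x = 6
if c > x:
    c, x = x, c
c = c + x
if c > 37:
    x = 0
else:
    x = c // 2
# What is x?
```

Answer: 6

Derivation:
Trace (tracking x):
c = 7  # -> c = 7
x = 6  # -> x = 6
if c > x:  # condition is True
    c, x = (x, c)  # -> c = 6, x = 7
c = c + x  # -> c = 13
if c > 37:  # condition is False
else:
    x = c // 2  # -> x = 6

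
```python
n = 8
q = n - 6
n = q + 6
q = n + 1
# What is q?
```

Trace (tracking q):
n = 8  # -> n = 8
q = n - 6  # -> q = 2
n = q + 6  # -> n = 8
q = n + 1  # -> q = 9

Answer: 9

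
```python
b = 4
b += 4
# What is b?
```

Trace (tracking b):
b = 4  # -> b = 4
b += 4  # -> b = 8

Answer: 8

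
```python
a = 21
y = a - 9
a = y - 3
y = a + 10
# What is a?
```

Answer: 9

Derivation:
Trace (tracking a):
a = 21  # -> a = 21
y = a - 9  # -> y = 12
a = y - 3  # -> a = 9
y = a + 10  # -> y = 19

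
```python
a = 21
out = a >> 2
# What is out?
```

Answer: 5

Derivation:
Trace (tracking out):
a = 21  # -> a = 21
out = a >> 2  # -> out = 5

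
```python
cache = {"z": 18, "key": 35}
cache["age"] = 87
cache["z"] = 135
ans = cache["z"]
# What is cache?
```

Trace (tracking cache):
cache = {'z': 18, 'key': 35}  # -> cache = {'z': 18, 'key': 35}
cache['age'] = 87  # -> cache = {'z': 18, 'key': 35, 'age': 87}
cache['z'] = 135  # -> cache = {'z': 135, 'key': 35, 'age': 87}
ans = cache['z']  # -> ans = 135

Answer: {'z': 135, 'key': 35, 'age': 87}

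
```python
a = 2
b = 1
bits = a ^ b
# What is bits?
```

Answer: 3

Derivation:
Trace (tracking bits):
a = 2  # -> a = 2
b = 1  # -> b = 1
bits = a ^ b  # -> bits = 3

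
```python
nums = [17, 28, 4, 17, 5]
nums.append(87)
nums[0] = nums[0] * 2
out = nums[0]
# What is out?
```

Trace (tracking out):
nums = [17, 28, 4, 17, 5]  # -> nums = [17, 28, 4, 17, 5]
nums.append(87)  # -> nums = [17, 28, 4, 17, 5, 87]
nums[0] = nums[0] * 2  # -> nums = [34, 28, 4, 17, 5, 87]
out = nums[0]  # -> out = 34

Answer: 34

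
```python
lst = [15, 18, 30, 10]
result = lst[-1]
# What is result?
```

Answer: 10

Derivation:
Trace (tracking result):
lst = [15, 18, 30, 10]  # -> lst = [15, 18, 30, 10]
result = lst[-1]  # -> result = 10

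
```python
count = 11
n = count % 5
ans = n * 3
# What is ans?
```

Answer: 3

Derivation:
Trace (tracking ans):
count = 11  # -> count = 11
n = count % 5  # -> n = 1
ans = n * 3  # -> ans = 3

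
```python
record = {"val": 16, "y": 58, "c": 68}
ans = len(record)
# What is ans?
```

Trace (tracking ans):
record = {'val': 16, 'y': 58, 'c': 68}  # -> record = {'val': 16, 'y': 58, 'c': 68}
ans = len(record)  # -> ans = 3

Answer: 3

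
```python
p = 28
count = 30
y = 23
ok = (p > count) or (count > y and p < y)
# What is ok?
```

Answer: False

Derivation:
Trace (tracking ok):
p = 28  # -> p = 28
count = 30  # -> count = 30
y = 23  # -> y = 23
ok = p > count or (count > y and p < y)  # -> ok = False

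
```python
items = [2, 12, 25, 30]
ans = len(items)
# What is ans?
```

Trace (tracking ans):
items = [2, 12, 25, 30]  # -> items = [2, 12, 25, 30]
ans = len(items)  # -> ans = 4

Answer: 4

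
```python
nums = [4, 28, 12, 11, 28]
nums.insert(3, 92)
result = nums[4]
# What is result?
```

Trace (tracking result):
nums = [4, 28, 12, 11, 28]  # -> nums = [4, 28, 12, 11, 28]
nums.insert(3, 92)  # -> nums = [4, 28, 12, 92, 11, 28]
result = nums[4]  # -> result = 11

Answer: 11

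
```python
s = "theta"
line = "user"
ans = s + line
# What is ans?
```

Answer: 'thetauser'

Derivation:
Trace (tracking ans):
s = 'theta'  # -> s = 'theta'
line = 'user'  # -> line = 'user'
ans = s + line  # -> ans = 'thetauser'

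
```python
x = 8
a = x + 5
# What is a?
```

Answer: 13

Derivation:
Trace (tracking a):
x = 8  # -> x = 8
a = x + 5  # -> a = 13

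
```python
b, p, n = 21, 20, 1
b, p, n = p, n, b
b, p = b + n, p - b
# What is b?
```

Answer: 41

Derivation:
Trace (tracking b):
b, p, n = (21, 20, 1)  # -> b = 21, p = 20, n = 1
b, p, n = (p, n, b)  # -> b = 20, p = 1, n = 21
b, p = (b + n, p - b)  # -> b = 41, p = -19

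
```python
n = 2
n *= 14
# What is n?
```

Trace (tracking n):
n = 2  # -> n = 2
n *= 14  # -> n = 28

Answer: 28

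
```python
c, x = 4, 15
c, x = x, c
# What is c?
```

Answer: 15

Derivation:
Trace (tracking c):
c, x = (4, 15)  # -> c = 4, x = 15
c, x = (x, c)  # -> c = 15, x = 4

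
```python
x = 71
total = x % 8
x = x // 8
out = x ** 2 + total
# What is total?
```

Trace (tracking total):
x = 71  # -> x = 71
total = x % 8  # -> total = 7
x = x // 8  # -> x = 8
out = x ** 2 + total  # -> out = 71

Answer: 7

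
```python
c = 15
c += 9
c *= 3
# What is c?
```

Trace (tracking c):
c = 15  # -> c = 15
c += 9  # -> c = 24
c *= 3  # -> c = 72

Answer: 72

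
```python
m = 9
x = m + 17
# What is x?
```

Answer: 26

Derivation:
Trace (tracking x):
m = 9  # -> m = 9
x = m + 17  # -> x = 26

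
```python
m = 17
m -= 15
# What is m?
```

Trace (tracking m):
m = 17  # -> m = 17
m -= 15  # -> m = 2

Answer: 2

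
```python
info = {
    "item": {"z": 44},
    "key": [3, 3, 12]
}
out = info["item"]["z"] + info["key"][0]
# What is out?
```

Trace (tracking out):
info = {'item': {'z': 44}, 'key': [3, 3, 12]}  # -> info = {'item': {'z': 44}, 'key': [3, 3, 12]}
out = info['item']['z'] + info['key'][0]  # -> out = 47

Answer: 47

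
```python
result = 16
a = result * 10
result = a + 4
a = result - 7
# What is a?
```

Answer: 157

Derivation:
Trace (tracking a):
result = 16  # -> result = 16
a = result * 10  # -> a = 160
result = a + 4  # -> result = 164
a = result - 7  # -> a = 157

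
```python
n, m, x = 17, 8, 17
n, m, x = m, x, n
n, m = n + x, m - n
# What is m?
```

Trace (tracking m):
n, m, x = (17, 8, 17)  # -> n = 17, m = 8, x = 17
n, m, x = (m, x, n)  # -> n = 8, m = 17, x = 17
n, m = (n + x, m - n)  # -> n = 25, m = 9

Answer: 9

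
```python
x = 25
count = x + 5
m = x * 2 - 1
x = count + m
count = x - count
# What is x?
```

Answer: 79

Derivation:
Trace (tracking x):
x = 25  # -> x = 25
count = x + 5  # -> count = 30
m = x * 2 - 1  # -> m = 49
x = count + m  # -> x = 79
count = x - count  # -> count = 49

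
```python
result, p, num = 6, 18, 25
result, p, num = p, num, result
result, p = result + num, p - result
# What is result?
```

Trace (tracking result):
result, p, num = (6, 18, 25)  # -> result = 6, p = 18, num = 25
result, p, num = (p, num, result)  # -> result = 18, p = 25, num = 6
result, p = (result + num, p - result)  # -> result = 24, p = 7

Answer: 24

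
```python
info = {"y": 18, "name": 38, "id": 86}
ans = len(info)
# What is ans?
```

Answer: 3

Derivation:
Trace (tracking ans):
info = {'y': 18, 'name': 38, 'id': 86}  # -> info = {'y': 18, 'name': 38, 'id': 86}
ans = len(info)  # -> ans = 3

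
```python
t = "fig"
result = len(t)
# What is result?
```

Answer: 3

Derivation:
Trace (tracking result):
t = 'fig'  # -> t = 'fig'
result = len(t)  # -> result = 3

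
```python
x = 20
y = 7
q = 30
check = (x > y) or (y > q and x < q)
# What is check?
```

Trace (tracking check):
x = 20  # -> x = 20
y = 7  # -> y = 7
q = 30  # -> q = 30
check = x > y or (y > q and x < q)  # -> check = True

Answer: True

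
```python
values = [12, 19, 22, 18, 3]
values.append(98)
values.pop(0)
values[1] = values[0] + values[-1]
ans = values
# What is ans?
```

Answer: [19, 117, 18, 3, 98]

Derivation:
Trace (tracking ans):
values = [12, 19, 22, 18, 3]  # -> values = [12, 19, 22, 18, 3]
values.append(98)  # -> values = [12, 19, 22, 18, 3, 98]
values.pop(0)  # -> values = [19, 22, 18, 3, 98]
values[1] = values[0] + values[-1]  # -> values = [19, 117, 18, 3, 98]
ans = values  # -> ans = [19, 117, 18, 3, 98]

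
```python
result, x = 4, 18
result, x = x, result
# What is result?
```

Answer: 18

Derivation:
Trace (tracking result):
result, x = (4, 18)  # -> result = 4, x = 18
result, x = (x, result)  # -> result = 18, x = 4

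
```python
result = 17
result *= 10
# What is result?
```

Answer: 170

Derivation:
Trace (tracking result):
result = 17  # -> result = 17
result *= 10  # -> result = 170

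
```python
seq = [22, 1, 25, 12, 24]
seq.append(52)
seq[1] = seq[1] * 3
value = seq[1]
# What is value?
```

Answer: 3

Derivation:
Trace (tracking value):
seq = [22, 1, 25, 12, 24]  # -> seq = [22, 1, 25, 12, 24]
seq.append(52)  # -> seq = [22, 1, 25, 12, 24, 52]
seq[1] = seq[1] * 3  # -> seq = [22, 3, 25, 12, 24, 52]
value = seq[1]  # -> value = 3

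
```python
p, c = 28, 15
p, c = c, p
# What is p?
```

Answer: 15

Derivation:
Trace (tracking p):
p, c = (28, 15)  # -> p = 28, c = 15
p, c = (c, p)  # -> p = 15, c = 28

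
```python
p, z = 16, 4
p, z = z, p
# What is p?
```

Trace (tracking p):
p, z = (16, 4)  # -> p = 16, z = 4
p, z = (z, p)  # -> p = 4, z = 16

Answer: 4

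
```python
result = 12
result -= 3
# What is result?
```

Trace (tracking result):
result = 12  # -> result = 12
result -= 3  # -> result = 9

Answer: 9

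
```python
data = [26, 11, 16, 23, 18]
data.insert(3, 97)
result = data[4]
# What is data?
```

Trace (tracking data):
data = [26, 11, 16, 23, 18]  # -> data = [26, 11, 16, 23, 18]
data.insert(3, 97)  # -> data = [26, 11, 16, 97, 23, 18]
result = data[4]  # -> result = 23

Answer: [26, 11, 16, 97, 23, 18]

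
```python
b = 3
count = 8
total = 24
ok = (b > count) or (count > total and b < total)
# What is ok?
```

Answer: False

Derivation:
Trace (tracking ok):
b = 3  # -> b = 3
count = 8  # -> count = 8
total = 24  # -> total = 24
ok = b > count or (count > total and b < total)  # -> ok = False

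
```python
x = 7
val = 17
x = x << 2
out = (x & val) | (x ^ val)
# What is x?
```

Trace (tracking x):
x = 7  # -> x = 7
val = 17  # -> val = 17
x = x << 2  # -> x = 28
out = x & val | x ^ val  # -> out = 29

Answer: 28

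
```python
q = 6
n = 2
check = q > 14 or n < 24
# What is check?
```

Answer: True

Derivation:
Trace (tracking check):
q = 6  # -> q = 6
n = 2  # -> n = 2
check = q > 14 or n < 24  # -> check = True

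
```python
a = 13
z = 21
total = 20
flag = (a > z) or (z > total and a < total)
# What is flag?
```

Trace (tracking flag):
a = 13  # -> a = 13
z = 21  # -> z = 21
total = 20  # -> total = 20
flag = a > z or (z > total and a < total)  # -> flag = True

Answer: True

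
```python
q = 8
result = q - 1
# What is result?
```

Answer: 7

Derivation:
Trace (tracking result):
q = 8  # -> q = 8
result = q - 1  # -> result = 7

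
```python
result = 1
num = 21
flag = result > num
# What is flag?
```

Answer: False

Derivation:
Trace (tracking flag):
result = 1  # -> result = 1
num = 21  # -> num = 21
flag = result > num  # -> flag = False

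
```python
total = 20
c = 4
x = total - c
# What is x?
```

Answer: 16

Derivation:
Trace (tracking x):
total = 20  # -> total = 20
c = 4  # -> c = 4
x = total - c  # -> x = 16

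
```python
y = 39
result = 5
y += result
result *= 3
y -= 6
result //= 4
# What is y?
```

Answer: 38

Derivation:
Trace (tracking y):
y = 39  # -> y = 39
result = 5  # -> result = 5
y += result  # -> y = 44
result *= 3  # -> result = 15
y -= 6  # -> y = 38
result //= 4  # -> result = 3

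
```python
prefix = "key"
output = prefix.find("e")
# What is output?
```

Trace (tracking output):
prefix = 'key'  # -> prefix = 'key'
output = prefix.find('e')  # -> output = 1

Answer: 1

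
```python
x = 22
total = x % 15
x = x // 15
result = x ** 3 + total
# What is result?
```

Answer: 8

Derivation:
Trace (tracking result):
x = 22  # -> x = 22
total = x % 15  # -> total = 7
x = x // 15  # -> x = 1
result = x ** 3 + total  # -> result = 8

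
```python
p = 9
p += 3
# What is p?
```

Answer: 12

Derivation:
Trace (tracking p):
p = 9  # -> p = 9
p += 3  # -> p = 12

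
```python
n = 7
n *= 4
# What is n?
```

Trace (tracking n):
n = 7  # -> n = 7
n *= 4  # -> n = 28

Answer: 28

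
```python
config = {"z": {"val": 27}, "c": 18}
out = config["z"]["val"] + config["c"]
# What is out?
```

Answer: 45

Derivation:
Trace (tracking out):
config = {'z': {'val': 27}, 'c': 18}  # -> config = {'z': {'val': 27}, 'c': 18}
out = config['z']['val'] + config['c']  # -> out = 45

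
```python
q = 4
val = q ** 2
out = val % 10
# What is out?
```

Answer: 6

Derivation:
Trace (tracking out):
q = 4  # -> q = 4
val = q ** 2  # -> val = 16
out = val % 10  # -> out = 6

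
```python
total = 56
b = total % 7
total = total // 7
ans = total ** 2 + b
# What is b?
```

Answer: 0

Derivation:
Trace (tracking b):
total = 56  # -> total = 56
b = total % 7  # -> b = 0
total = total // 7  # -> total = 8
ans = total ** 2 + b  # -> ans = 64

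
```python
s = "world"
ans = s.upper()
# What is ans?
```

Trace (tracking ans):
s = 'world'  # -> s = 'world'
ans = s.upper()  # -> ans = 'WORLD'

Answer: 'WORLD'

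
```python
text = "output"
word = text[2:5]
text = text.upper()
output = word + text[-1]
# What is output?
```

Trace (tracking output):
text = 'output'  # -> text = 'output'
word = text[2:5]  # -> word = 'tpu'
text = text.upper()  # -> text = 'OUTPUT'
output = word + text[-1]  # -> output = 'tpuT'

Answer: 'tpuT'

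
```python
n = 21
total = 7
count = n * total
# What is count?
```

Answer: 147

Derivation:
Trace (tracking count):
n = 21  # -> n = 21
total = 7  # -> total = 7
count = n * total  # -> count = 147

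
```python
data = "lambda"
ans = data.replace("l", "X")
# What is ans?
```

Trace (tracking ans):
data = 'lambda'  # -> data = 'lambda'
ans = data.replace('l', 'X')  # -> ans = 'Xambda'

Answer: 'Xambda'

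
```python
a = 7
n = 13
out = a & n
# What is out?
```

Answer: 5

Derivation:
Trace (tracking out):
a = 7  # -> a = 7
n = 13  # -> n = 13
out = a & n  # -> out = 5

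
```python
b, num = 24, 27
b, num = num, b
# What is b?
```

Trace (tracking b):
b, num = (24, 27)  # -> b = 24, num = 27
b, num = (num, b)  # -> b = 27, num = 24

Answer: 27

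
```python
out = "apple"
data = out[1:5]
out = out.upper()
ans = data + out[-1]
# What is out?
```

Answer: 'APPLE'

Derivation:
Trace (tracking out):
out = 'apple'  # -> out = 'apple'
data = out[1:5]  # -> data = 'pple'
out = out.upper()  # -> out = 'APPLE'
ans = data + out[-1]  # -> ans = 'ppleE'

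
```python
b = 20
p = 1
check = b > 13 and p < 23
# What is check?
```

Answer: True

Derivation:
Trace (tracking check):
b = 20  # -> b = 20
p = 1  # -> p = 1
check = b > 13 and p < 23  # -> check = True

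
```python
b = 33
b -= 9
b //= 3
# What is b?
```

Trace (tracking b):
b = 33  # -> b = 33
b -= 9  # -> b = 24
b //= 3  # -> b = 8

Answer: 8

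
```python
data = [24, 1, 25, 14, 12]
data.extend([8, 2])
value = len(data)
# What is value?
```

Trace (tracking value):
data = [24, 1, 25, 14, 12]  # -> data = [24, 1, 25, 14, 12]
data.extend([8, 2])  # -> data = [24, 1, 25, 14, 12, 8, 2]
value = len(data)  # -> value = 7

Answer: 7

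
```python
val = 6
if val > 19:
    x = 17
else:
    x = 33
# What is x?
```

Answer: 33

Derivation:
Trace (tracking x):
val = 6  # -> val = 6
if val > 19:  # condition is False
else:
    x = 33  # -> x = 33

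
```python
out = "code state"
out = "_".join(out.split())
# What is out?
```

Trace (tracking out):
out = 'code state'  # -> out = 'code state'
out = '_'.join(out.split())  # -> out = 'code_state'

Answer: 'code_state'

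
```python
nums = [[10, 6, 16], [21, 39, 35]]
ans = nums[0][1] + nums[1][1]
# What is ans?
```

Trace (tracking ans):
nums = [[10, 6, 16], [21, 39, 35]]  # -> nums = [[10, 6, 16], [21, 39, 35]]
ans = nums[0][1] + nums[1][1]  # -> ans = 45

Answer: 45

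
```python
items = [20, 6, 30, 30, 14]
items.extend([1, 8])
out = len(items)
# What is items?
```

Answer: [20, 6, 30, 30, 14, 1, 8]

Derivation:
Trace (tracking items):
items = [20, 6, 30, 30, 14]  # -> items = [20, 6, 30, 30, 14]
items.extend([1, 8])  # -> items = [20, 6, 30, 30, 14, 1, 8]
out = len(items)  # -> out = 7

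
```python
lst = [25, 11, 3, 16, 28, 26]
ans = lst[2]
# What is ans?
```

Answer: 3

Derivation:
Trace (tracking ans):
lst = [25, 11, 3, 16, 28, 26]  # -> lst = [25, 11, 3, 16, 28, 26]
ans = lst[2]  # -> ans = 3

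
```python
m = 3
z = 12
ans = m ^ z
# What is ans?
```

Answer: 15

Derivation:
Trace (tracking ans):
m = 3  # -> m = 3
z = 12  # -> z = 12
ans = m ^ z  # -> ans = 15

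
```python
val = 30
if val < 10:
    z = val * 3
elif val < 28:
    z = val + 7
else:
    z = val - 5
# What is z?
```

Trace (tracking z):
val = 30  # -> val = 30
if val < 10:  # condition is False
elif val < 28:  # condition is False
else:
    z = val - 5  # -> z = 25

Answer: 25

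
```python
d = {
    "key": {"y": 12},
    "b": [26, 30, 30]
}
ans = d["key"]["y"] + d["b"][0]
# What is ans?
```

Answer: 38

Derivation:
Trace (tracking ans):
d = {'key': {'y': 12}, 'b': [26, 30, 30]}  # -> d = {'key': {'y': 12}, 'b': [26, 30, 30]}
ans = d['key']['y'] + d['b'][0]  # -> ans = 38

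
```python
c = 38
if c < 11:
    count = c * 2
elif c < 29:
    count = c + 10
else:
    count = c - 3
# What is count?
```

Trace (tracking count):
c = 38  # -> c = 38
if c < 11:  # condition is False
elif c < 29:  # condition is False
else:
    count = c - 3  # -> count = 35

Answer: 35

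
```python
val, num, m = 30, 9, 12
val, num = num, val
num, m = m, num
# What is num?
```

Trace (tracking num):
val, num, m = (30, 9, 12)  # -> val = 30, num = 9, m = 12
val, num = (num, val)  # -> val = 9, num = 30
num, m = (m, num)  # -> num = 12, m = 30

Answer: 12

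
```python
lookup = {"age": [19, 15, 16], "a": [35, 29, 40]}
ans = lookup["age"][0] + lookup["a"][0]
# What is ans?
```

Answer: 54

Derivation:
Trace (tracking ans):
lookup = {'age': [19, 15, 16], 'a': [35, 29, 40]}  # -> lookup = {'age': [19, 15, 16], 'a': [35, 29, 40]}
ans = lookup['age'][0] + lookup['a'][0]  # -> ans = 54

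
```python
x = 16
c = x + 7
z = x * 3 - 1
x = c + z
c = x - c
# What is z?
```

Trace (tracking z):
x = 16  # -> x = 16
c = x + 7  # -> c = 23
z = x * 3 - 1  # -> z = 47
x = c + z  # -> x = 70
c = x - c  # -> c = 47

Answer: 47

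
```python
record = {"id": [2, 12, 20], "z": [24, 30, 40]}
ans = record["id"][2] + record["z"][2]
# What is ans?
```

Answer: 60

Derivation:
Trace (tracking ans):
record = {'id': [2, 12, 20], 'z': [24, 30, 40]}  # -> record = {'id': [2, 12, 20], 'z': [24, 30, 40]}
ans = record['id'][2] + record['z'][2]  # -> ans = 60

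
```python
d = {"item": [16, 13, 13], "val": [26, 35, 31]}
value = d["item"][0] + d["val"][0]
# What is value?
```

Trace (tracking value):
d = {'item': [16, 13, 13], 'val': [26, 35, 31]}  # -> d = {'item': [16, 13, 13], 'val': [26, 35, 31]}
value = d['item'][0] + d['val'][0]  # -> value = 42

Answer: 42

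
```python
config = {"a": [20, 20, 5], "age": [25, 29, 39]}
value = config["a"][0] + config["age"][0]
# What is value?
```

Answer: 45

Derivation:
Trace (tracking value):
config = {'a': [20, 20, 5], 'age': [25, 29, 39]}  # -> config = {'a': [20, 20, 5], 'age': [25, 29, 39]}
value = config['a'][0] + config['age'][0]  # -> value = 45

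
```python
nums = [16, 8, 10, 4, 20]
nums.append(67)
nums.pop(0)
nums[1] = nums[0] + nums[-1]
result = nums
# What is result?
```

Trace (tracking result):
nums = [16, 8, 10, 4, 20]  # -> nums = [16, 8, 10, 4, 20]
nums.append(67)  # -> nums = [16, 8, 10, 4, 20, 67]
nums.pop(0)  # -> nums = [8, 10, 4, 20, 67]
nums[1] = nums[0] + nums[-1]  # -> nums = [8, 75, 4, 20, 67]
result = nums  # -> result = [8, 75, 4, 20, 67]

Answer: [8, 75, 4, 20, 67]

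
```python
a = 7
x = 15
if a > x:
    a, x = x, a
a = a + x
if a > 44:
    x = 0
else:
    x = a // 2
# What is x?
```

Trace (tracking x):
a = 7  # -> a = 7
x = 15  # -> x = 15
if a > x:  # condition is False
a = a + x  # -> a = 22
if a > 44:  # condition is False
else:
    x = a // 2  # -> x = 11

Answer: 11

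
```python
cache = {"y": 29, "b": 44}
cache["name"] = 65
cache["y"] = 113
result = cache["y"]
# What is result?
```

Trace (tracking result):
cache = {'y': 29, 'b': 44}  # -> cache = {'y': 29, 'b': 44}
cache['name'] = 65  # -> cache = {'y': 29, 'b': 44, 'name': 65}
cache['y'] = 113  # -> cache = {'y': 113, 'b': 44, 'name': 65}
result = cache['y']  # -> result = 113

Answer: 113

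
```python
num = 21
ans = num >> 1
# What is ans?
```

Answer: 10

Derivation:
Trace (tracking ans):
num = 21  # -> num = 21
ans = num >> 1  # -> ans = 10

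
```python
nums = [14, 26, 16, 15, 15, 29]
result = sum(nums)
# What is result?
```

Trace (tracking result):
nums = [14, 26, 16, 15, 15, 29]  # -> nums = [14, 26, 16, 15, 15, 29]
result = sum(nums)  # -> result = 115

Answer: 115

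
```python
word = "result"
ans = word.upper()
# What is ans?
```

Answer: 'RESULT'

Derivation:
Trace (tracking ans):
word = 'result'  # -> word = 'result'
ans = word.upper()  # -> ans = 'RESULT'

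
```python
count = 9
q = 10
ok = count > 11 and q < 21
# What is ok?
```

Trace (tracking ok):
count = 9  # -> count = 9
q = 10  # -> q = 10
ok = count > 11 and q < 21  # -> ok = False

Answer: False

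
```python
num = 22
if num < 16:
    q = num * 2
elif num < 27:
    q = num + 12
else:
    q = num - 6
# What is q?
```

Trace (tracking q):
num = 22  # -> num = 22
if num < 16:  # condition is False
elif num < 27:  # condition is True
    q = num + 12  # -> q = 34

Answer: 34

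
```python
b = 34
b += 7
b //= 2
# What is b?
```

Answer: 20

Derivation:
Trace (tracking b):
b = 34  # -> b = 34
b += 7  # -> b = 41
b //= 2  # -> b = 20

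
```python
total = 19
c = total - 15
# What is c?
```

Answer: 4

Derivation:
Trace (tracking c):
total = 19  # -> total = 19
c = total - 15  # -> c = 4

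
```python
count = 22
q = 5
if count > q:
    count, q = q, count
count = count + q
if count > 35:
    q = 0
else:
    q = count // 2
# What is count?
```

Trace (tracking count):
count = 22  # -> count = 22
q = 5  # -> q = 5
if count > q:  # condition is True
    count, q = (q, count)  # -> count = 5, q = 22
count = count + q  # -> count = 27
if count > 35:  # condition is False
else:
    q = count // 2  # -> q = 13

Answer: 27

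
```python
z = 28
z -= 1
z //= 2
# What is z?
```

Trace (tracking z):
z = 28  # -> z = 28
z -= 1  # -> z = 27
z //= 2  # -> z = 13

Answer: 13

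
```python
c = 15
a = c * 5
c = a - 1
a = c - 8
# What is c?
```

Answer: 74

Derivation:
Trace (tracking c):
c = 15  # -> c = 15
a = c * 5  # -> a = 75
c = a - 1  # -> c = 74
a = c - 8  # -> a = 66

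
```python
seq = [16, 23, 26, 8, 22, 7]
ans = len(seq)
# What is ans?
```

Answer: 6

Derivation:
Trace (tracking ans):
seq = [16, 23, 26, 8, 22, 7]  # -> seq = [16, 23, 26, 8, 22, 7]
ans = len(seq)  # -> ans = 6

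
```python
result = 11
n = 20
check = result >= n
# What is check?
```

Trace (tracking check):
result = 11  # -> result = 11
n = 20  # -> n = 20
check = result >= n  # -> check = False

Answer: False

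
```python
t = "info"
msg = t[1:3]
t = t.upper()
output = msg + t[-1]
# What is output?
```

Trace (tracking output):
t = 'info'  # -> t = 'info'
msg = t[1:3]  # -> msg = 'nf'
t = t.upper()  # -> t = 'INFO'
output = msg + t[-1]  # -> output = 'nfO'

Answer: 'nfO'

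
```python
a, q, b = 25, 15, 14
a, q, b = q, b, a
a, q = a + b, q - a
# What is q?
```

Trace (tracking q):
a, q, b = (25, 15, 14)  # -> a = 25, q = 15, b = 14
a, q, b = (q, b, a)  # -> a = 15, q = 14, b = 25
a, q = (a + b, q - a)  # -> a = 40, q = -1

Answer: -1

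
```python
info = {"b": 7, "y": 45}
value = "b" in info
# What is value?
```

Trace (tracking value):
info = {'b': 7, 'y': 45}  # -> info = {'b': 7, 'y': 45}
value = 'b' in info  # -> value = True

Answer: True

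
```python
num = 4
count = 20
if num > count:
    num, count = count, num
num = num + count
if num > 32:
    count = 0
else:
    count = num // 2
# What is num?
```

Trace (tracking num):
num = 4  # -> num = 4
count = 20  # -> count = 20
if num > count:  # condition is False
num = num + count  # -> num = 24
if num > 32:  # condition is False
else:
    count = num // 2  # -> count = 12

Answer: 24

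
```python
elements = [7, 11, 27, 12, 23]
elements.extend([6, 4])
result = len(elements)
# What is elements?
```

Answer: [7, 11, 27, 12, 23, 6, 4]

Derivation:
Trace (tracking elements):
elements = [7, 11, 27, 12, 23]  # -> elements = [7, 11, 27, 12, 23]
elements.extend([6, 4])  # -> elements = [7, 11, 27, 12, 23, 6, 4]
result = len(elements)  # -> result = 7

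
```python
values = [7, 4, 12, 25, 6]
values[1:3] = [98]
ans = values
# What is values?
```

Answer: [7, 98, 25, 6]

Derivation:
Trace (tracking values):
values = [7, 4, 12, 25, 6]  # -> values = [7, 4, 12, 25, 6]
values[1:3] = [98]  # -> values = [7, 98, 25, 6]
ans = values  # -> ans = [7, 98, 25, 6]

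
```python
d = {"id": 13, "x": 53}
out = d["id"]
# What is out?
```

Answer: 13

Derivation:
Trace (tracking out):
d = {'id': 13, 'x': 53}  # -> d = {'id': 13, 'x': 53}
out = d['id']  # -> out = 13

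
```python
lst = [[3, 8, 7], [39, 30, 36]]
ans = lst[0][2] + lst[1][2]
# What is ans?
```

Trace (tracking ans):
lst = [[3, 8, 7], [39, 30, 36]]  # -> lst = [[3, 8, 7], [39, 30, 36]]
ans = lst[0][2] + lst[1][2]  # -> ans = 43

Answer: 43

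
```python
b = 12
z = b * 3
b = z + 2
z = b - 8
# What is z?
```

Trace (tracking z):
b = 12  # -> b = 12
z = b * 3  # -> z = 36
b = z + 2  # -> b = 38
z = b - 8  # -> z = 30

Answer: 30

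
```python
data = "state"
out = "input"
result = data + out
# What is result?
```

Trace (tracking result):
data = 'state'  # -> data = 'state'
out = 'input'  # -> out = 'input'
result = data + out  # -> result = 'stateinput'

Answer: 'stateinput'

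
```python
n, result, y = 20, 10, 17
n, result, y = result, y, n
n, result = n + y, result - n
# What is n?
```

Answer: 30

Derivation:
Trace (tracking n):
n, result, y = (20, 10, 17)  # -> n = 20, result = 10, y = 17
n, result, y = (result, y, n)  # -> n = 10, result = 17, y = 20
n, result = (n + y, result - n)  # -> n = 30, result = 7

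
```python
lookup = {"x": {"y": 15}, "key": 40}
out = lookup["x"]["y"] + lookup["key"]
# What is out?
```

Trace (tracking out):
lookup = {'x': {'y': 15}, 'key': 40}  # -> lookup = {'x': {'y': 15}, 'key': 40}
out = lookup['x']['y'] + lookup['key']  # -> out = 55

Answer: 55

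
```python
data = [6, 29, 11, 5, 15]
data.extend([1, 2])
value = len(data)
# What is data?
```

Answer: [6, 29, 11, 5, 15, 1, 2]

Derivation:
Trace (tracking data):
data = [6, 29, 11, 5, 15]  # -> data = [6, 29, 11, 5, 15]
data.extend([1, 2])  # -> data = [6, 29, 11, 5, 15, 1, 2]
value = len(data)  # -> value = 7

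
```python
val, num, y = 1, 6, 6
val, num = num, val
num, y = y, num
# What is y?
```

Answer: 1

Derivation:
Trace (tracking y):
val, num, y = (1, 6, 6)  # -> val = 1, num = 6, y = 6
val, num = (num, val)  # -> val = 6, num = 1
num, y = (y, num)  # -> num = 6, y = 1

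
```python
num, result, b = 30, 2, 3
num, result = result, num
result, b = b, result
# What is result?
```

Answer: 3

Derivation:
Trace (tracking result):
num, result, b = (30, 2, 3)  # -> num = 30, result = 2, b = 3
num, result = (result, num)  # -> num = 2, result = 30
result, b = (b, result)  # -> result = 3, b = 30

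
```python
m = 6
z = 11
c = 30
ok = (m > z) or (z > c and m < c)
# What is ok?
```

Answer: False

Derivation:
Trace (tracking ok):
m = 6  # -> m = 6
z = 11  # -> z = 11
c = 30  # -> c = 30
ok = m > z or (z > c and m < c)  # -> ok = False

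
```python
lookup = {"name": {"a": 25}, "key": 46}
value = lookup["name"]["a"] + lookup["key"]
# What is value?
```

Answer: 71

Derivation:
Trace (tracking value):
lookup = {'name': {'a': 25}, 'key': 46}  # -> lookup = {'name': {'a': 25}, 'key': 46}
value = lookup['name']['a'] + lookup['key']  # -> value = 71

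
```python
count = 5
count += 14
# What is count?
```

Trace (tracking count):
count = 5  # -> count = 5
count += 14  # -> count = 19

Answer: 19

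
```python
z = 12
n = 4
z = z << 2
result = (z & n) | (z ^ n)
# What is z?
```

Trace (tracking z):
z = 12  # -> z = 12
n = 4  # -> n = 4
z = z << 2  # -> z = 48
result = z & n | z ^ n  # -> result = 52

Answer: 48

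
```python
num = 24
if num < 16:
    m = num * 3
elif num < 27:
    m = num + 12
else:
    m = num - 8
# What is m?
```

Answer: 36

Derivation:
Trace (tracking m):
num = 24  # -> num = 24
if num < 16:  # condition is False
elif num < 27:  # condition is True
    m = num + 12  # -> m = 36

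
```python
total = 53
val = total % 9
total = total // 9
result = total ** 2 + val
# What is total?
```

Trace (tracking total):
total = 53  # -> total = 53
val = total % 9  # -> val = 8
total = total // 9  # -> total = 5
result = total ** 2 + val  # -> result = 33

Answer: 5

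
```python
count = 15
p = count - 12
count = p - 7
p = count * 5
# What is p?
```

Answer: -20

Derivation:
Trace (tracking p):
count = 15  # -> count = 15
p = count - 12  # -> p = 3
count = p - 7  # -> count = -4
p = count * 5  # -> p = -20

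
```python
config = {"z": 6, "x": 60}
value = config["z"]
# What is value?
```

Trace (tracking value):
config = {'z': 6, 'x': 60}  # -> config = {'z': 6, 'x': 60}
value = config['z']  # -> value = 6

Answer: 6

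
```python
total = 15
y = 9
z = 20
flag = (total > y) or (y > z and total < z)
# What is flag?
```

Trace (tracking flag):
total = 15  # -> total = 15
y = 9  # -> y = 9
z = 20  # -> z = 20
flag = total > y or (y > z and total < z)  # -> flag = True

Answer: True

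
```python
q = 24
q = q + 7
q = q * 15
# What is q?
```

Trace (tracking q):
q = 24  # -> q = 24
q = q + 7  # -> q = 31
q = q * 15  # -> q = 465

Answer: 465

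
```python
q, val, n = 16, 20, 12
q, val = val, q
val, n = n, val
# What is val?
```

Trace (tracking val):
q, val, n = (16, 20, 12)  # -> q = 16, val = 20, n = 12
q, val = (val, q)  # -> q = 20, val = 16
val, n = (n, val)  # -> val = 12, n = 16

Answer: 12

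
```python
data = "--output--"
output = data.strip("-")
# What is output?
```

Answer: 'output'

Derivation:
Trace (tracking output):
data = '--output--'  # -> data = '--output--'
output = data.strip('-')  # -> output = 'output'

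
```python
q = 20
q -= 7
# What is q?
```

Answer: 13

Derivation:
Trace (tracking q):
q = 20  # -> q = 20
q -= 7  # -> q = 13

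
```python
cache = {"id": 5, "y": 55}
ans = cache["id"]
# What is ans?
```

Trace (tracking ans):
cache = {'id': 5, 'y': 55}  # -> cache = {'id': 5, 'y': 55}
ans = cache['id']  # -> ans = 5

Answer: 5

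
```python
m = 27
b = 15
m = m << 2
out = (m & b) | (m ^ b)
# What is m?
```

Trace (tracking m):
m = 27  # -> m = 27
b = 15  # -> b = 15
m = m << 2  # -> m = 108
out = m & b | m ^ b  # -> out = 111

Answer: 108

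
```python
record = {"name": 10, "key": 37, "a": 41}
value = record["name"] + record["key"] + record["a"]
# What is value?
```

Trace (tracking value):
record = {'name': 10, 'key': 37, 'a': 41}  # -> record = {'name': 10, 'key': 37, 'a': 41}
value = record['name'] + record['key'] + record['a']  # -> value = 88

Answer: 88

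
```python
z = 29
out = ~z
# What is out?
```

Trace (tracking out):
z = 29  # -> z = 29
out = ~z  # -> out = -30

Answer: -30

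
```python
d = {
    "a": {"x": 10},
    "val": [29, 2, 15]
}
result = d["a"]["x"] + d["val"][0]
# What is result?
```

Trace (tracking result):
d = {'a': {'x': 10}, 'val': [29, 2, 15]}  # -> d = {'a': {'x': 10}, 'val': [29, 2, 15]}
result = d['a']['x'] + d['val'][0]  # -> result = 39

Answer: 39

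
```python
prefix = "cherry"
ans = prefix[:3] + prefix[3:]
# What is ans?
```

Trace (tracking ans):
prefix = 'cherry'  # -> prefix = 'cherry'
ans = prefix[:3] + prefix[3:]  # -> ans = 'cherry'

Answer: 'cherry'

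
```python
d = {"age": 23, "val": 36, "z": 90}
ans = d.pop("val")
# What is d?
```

Trace (tracking d):
d = {'age': 23, 'val': 36, 'z': 90}  # -> d = {'age': 23, 'val': 36, 'z': 90}
ans = d.pop('val')  # -> ans = 36

Answer: {'age': 23, 'z': 90}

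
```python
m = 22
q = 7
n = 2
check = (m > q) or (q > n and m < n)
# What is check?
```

Answer: True

Derivation:
Trace (tracking check):
m = 22  # -> m = 22
q = 7  # -> q = 7
n = 2  # -> n = 2
check = m > q or (q > n and m < n)  # -> check = True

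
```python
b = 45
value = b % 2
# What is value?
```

Trace (tracking value):
b = 45  # -> b = 45
value = b % 2  # -> value = 1

Answer: 1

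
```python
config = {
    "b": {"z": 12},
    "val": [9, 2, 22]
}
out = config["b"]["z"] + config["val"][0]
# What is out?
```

Answer: 21

Derivation:
Trace (tracking out):
config = {'b': {'z': 12}, 'val': [9, 2, 22]}  # -> config = {'b': {'z': 12}, 'val': [9, 2, 22]}
out = config['b']['z'] + config['val'][0]  # -> out = 21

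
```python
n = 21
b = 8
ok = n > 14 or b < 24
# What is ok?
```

Answer: True

Derivation:
Trace (tracking ok):
n = 21  # -> n = 21
b = 8  # -> b = 8
ok = n > 14 or b < 24  # -> ok = True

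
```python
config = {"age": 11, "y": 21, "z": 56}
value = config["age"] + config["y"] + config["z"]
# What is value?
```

Trace (tracking value):
config = {'age': 11, 'y': 21, 'z': 56}  # -> config = {'age': 11, 'y': 21, 'z': 56}
value = config['age'] + config['y'] + config['z']  # -> value = 88

Answer: 88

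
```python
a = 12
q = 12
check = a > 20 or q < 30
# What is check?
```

Trace (tracking check):
a = 12  # -> a = 12
q = 12  # -> q = 12
check = a > 20 or q < 30  # -> check = True

Answer: True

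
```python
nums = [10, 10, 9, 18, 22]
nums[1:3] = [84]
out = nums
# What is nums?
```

Trace (tracking nums):
nums = [10, 10, 9, 18, 22]  # -> nums = [10, 10, 9, 18, 22]
nums[1:3] = [84]  # -> nums = [10, 84, 18, 22]
out = nums  # -> out = [10, 84, 18, 22]

Answer: [10, 84, 18, 22]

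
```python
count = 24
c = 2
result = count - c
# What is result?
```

Trace (tracking result):
count = 24  # -> count = 24
c = 2  # -> c = 2
result = count - c  # -> result = 22

Answer: 22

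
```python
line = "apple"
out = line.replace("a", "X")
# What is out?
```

Answer: 'Xpple'

Derivation:
Trace (tracking out):
line = 'apple'  # -> line = 'apple'
out = line.replace('a', 'X')  # -> out = 'Xpple'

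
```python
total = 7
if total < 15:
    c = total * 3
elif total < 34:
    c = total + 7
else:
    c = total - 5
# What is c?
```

Answer: 21

Derivation:
Trace (tracking c):
total = 7  # -> total = 7
if total < 15:  # condition is True
    c = total * 3  # -> c = 21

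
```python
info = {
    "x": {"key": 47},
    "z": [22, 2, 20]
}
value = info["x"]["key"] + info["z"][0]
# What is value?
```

Trace (tracking value):
info = {'x': {'key': 47}, 'z': [22, 2, 20]}  # -> info = {'x': {'key': 47}, 'z': [22, 2, 20]}
value = info['x']['key'] + info['z'][0]  # -> value = 69

Answer: 69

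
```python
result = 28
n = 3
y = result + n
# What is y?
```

Trace (tracking y):
result = 28  # -> result = 28
n = 3  # -> n = 3
y = result + n  # -> y = 31

Answer: 31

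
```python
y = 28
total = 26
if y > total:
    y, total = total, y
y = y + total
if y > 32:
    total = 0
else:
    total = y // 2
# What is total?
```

Answer: 0

Derivation:
Trace (tracking total):
y = 28  # -> y = 28
total = 26  # -> total = 26
if y > total:  # condition is True
    y, total = (total, y)  # -> y = 26, total = 28
y = y + total  # -> y = 54
if y > 32:  # condition is True
    total = 0  # -> total = 0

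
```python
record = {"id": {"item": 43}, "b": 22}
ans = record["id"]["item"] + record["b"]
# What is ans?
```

Trace (tracking ans):
record = {'id': {'item': 43}, 'b': 22}  # -> record = {'id': {'item': 43}, 'b': 22}
ans = record['id']['item'] + record['b']  # -> ans = 65

Answer: 65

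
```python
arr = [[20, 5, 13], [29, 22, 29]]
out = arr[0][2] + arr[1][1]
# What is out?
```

Answer: 35

Derivation:
Trace (tracking out):
arr = [[20, 5, 13], [29, 22, 29]]  # -> arr = [[20, 5, 13], [29, 22, 29]]
out = arr[0][2] + arr[1][1]  # -> out = 35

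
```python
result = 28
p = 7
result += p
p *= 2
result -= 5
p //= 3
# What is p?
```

Answer: 4

Derivation:
Trace (tracking p):
result = 28  # -> result = 28
p = 7  # -> p = 7
result += p  # -> result = 35
p *= 2  # -> p = 14
result -= 5  # -> result = 30
p //= 3  # -> p = 4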